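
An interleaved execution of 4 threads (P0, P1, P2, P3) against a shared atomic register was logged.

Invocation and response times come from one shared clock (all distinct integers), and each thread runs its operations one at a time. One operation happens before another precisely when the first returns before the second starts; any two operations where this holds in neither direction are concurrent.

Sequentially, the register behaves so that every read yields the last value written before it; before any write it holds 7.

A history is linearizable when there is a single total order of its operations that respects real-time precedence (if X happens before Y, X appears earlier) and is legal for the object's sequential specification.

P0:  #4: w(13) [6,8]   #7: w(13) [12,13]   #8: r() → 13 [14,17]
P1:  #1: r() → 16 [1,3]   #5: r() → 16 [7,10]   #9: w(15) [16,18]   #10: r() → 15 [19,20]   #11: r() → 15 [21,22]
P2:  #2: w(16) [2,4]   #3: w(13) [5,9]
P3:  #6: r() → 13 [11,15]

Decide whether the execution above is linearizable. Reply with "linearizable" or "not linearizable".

linearizable

one valid linearization: #2, #1, #5, #3, #4, #6, #7, #8, #9, #10, #11
step 1: #2 w(16) — value 16
step 2: #1 r() → 16 — value 16
step 3: #5 r() → 16 — value 16
step 4: #3 w(13) — value 13
step 5: #4 w(13) — value 13
step 6: #6 r() → 13 — value 13
step 7: #7 w(13) — value 13
step 8: #8 r() → 13 — value 13
step 9: #9 w(15) — value 15
step 10: #10 r() → 15 — value 15
step 11: #11 r() → 15 — value 15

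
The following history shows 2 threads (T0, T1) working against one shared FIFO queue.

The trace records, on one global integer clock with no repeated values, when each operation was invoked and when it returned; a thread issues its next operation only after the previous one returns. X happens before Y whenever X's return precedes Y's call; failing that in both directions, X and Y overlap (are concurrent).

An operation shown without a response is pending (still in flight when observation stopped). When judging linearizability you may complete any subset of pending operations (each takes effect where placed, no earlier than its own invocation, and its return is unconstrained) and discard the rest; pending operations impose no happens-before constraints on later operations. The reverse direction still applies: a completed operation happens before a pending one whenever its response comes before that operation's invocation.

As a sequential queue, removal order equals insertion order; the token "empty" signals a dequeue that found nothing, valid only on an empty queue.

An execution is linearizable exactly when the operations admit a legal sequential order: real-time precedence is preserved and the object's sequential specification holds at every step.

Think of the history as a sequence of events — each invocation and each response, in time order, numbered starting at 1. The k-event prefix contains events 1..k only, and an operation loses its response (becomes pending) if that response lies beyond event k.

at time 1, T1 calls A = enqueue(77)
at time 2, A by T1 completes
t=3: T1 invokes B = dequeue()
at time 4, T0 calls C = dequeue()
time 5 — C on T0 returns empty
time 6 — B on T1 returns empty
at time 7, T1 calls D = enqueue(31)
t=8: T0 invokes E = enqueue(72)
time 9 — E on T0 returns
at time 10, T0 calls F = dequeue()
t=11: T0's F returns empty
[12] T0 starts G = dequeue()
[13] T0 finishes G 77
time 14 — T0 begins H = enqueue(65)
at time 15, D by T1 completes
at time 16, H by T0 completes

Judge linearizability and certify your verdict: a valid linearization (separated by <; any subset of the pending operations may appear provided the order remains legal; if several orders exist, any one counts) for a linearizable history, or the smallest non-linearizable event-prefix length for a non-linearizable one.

not linearizable — minimal violating prefix: 6 events

the violation lands at event 6, B's response at time 6: events 1..5 linearize, events 1..6 do not
all 2 real-time-respecting orders fail — 3 completed FIFO queue operations, no legal replay
e.g. A, B, C: illegal at step 2, since B dequeue() → empty cannot apply there
e.g. A, C, B: illegal at step 2, since C dequeue() → empty cannot apply there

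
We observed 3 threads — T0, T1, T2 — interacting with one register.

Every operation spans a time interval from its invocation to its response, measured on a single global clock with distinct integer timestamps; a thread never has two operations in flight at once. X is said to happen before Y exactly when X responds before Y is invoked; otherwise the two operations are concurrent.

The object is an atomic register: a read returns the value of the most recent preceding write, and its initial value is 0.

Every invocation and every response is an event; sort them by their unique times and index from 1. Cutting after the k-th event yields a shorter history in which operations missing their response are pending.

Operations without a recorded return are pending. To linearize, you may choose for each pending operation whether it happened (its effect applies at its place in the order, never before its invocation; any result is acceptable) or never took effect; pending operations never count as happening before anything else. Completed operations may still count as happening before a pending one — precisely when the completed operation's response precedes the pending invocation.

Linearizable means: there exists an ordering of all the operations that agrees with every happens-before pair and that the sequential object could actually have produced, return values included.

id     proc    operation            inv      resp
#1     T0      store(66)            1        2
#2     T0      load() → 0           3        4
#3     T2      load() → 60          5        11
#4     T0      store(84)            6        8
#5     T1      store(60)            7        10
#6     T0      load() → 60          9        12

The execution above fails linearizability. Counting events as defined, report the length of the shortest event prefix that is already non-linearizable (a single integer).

4

one valid order for events 1..3 is #1:
after step 1 (#1 store(66)): value 66
with event 4 included (#2 responding at time 4), all real-time-consistent orders fail
for example #1, #2 fails at step 2: #2 load() → 0 is not legal there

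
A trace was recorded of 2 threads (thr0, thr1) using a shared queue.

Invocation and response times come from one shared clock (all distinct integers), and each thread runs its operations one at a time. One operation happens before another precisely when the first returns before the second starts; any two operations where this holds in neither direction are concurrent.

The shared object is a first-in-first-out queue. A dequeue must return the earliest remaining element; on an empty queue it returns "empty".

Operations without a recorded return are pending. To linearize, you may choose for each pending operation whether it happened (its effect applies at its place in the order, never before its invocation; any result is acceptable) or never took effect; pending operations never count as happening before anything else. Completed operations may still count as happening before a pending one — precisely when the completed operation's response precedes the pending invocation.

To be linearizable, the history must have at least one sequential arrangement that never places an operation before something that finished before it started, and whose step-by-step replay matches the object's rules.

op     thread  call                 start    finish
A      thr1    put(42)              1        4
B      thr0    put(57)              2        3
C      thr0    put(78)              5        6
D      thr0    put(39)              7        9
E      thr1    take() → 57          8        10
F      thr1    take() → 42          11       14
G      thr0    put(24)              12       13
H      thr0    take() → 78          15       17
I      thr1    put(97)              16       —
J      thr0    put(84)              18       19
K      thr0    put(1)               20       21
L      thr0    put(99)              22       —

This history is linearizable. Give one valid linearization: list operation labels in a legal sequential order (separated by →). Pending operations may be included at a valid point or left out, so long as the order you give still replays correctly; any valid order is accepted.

B → A → C → D → E → F → G → H → I → J → K

after step 1 (B put(57)): queue <57>
after step 2 (A put(42)): queue <57,42>
after step 3 (C put(78)): queue <57,42,78>
after step 4 (D put(39)): queue <57,42,78,39>
after step 5 (E take() → 57): queue <42,78,39>
after step 6 (F take() → 42): queue <78,39>
after step 7 (G put(24)): queue <78,39,24>
after step 8 (H take() → 78): queue <39,24>
after step 9 (I put(97) (pending, included)): queue <39,24,97>
after step 10 (J put(84)): queue <39,24,97,84>
after step 11 (K put(1)): queue <39,24,97,84,1>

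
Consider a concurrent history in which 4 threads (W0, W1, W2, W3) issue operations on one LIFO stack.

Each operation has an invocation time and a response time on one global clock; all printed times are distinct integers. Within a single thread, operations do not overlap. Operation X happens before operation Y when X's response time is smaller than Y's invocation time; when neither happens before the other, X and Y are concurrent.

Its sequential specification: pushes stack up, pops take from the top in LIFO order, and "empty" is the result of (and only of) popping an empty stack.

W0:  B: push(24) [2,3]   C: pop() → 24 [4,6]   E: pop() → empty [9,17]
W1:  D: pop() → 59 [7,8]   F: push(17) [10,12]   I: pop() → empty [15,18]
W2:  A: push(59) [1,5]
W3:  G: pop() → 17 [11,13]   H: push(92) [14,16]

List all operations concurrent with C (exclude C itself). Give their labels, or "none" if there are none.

A

concurrent with C ([4,6]): every op whose interval crosses 4..6
A [1,5]: concurrent
B [2,3]: before
D [7,8]: after
E [9,17]: after
F [10,12]: after
G [11,13]: after
H [14,16]: after
I [15,18]: after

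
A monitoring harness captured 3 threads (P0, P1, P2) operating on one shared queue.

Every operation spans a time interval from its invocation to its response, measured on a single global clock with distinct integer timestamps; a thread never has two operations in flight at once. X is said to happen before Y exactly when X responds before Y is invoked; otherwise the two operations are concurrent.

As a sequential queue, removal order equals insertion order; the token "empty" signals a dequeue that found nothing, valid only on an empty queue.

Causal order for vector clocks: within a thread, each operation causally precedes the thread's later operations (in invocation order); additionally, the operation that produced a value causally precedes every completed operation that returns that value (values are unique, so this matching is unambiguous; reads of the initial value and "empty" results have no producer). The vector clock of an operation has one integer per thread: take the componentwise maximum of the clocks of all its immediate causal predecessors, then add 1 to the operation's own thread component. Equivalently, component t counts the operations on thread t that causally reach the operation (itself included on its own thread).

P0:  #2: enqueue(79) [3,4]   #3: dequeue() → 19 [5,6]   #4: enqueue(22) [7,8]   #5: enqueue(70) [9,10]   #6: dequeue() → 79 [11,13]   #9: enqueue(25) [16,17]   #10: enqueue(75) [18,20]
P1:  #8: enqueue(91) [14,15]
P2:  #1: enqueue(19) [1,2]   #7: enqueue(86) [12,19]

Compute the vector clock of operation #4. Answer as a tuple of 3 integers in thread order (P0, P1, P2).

root op #1, invoked 1: fresh clock plus P2's own tick → (0, 0, 1)
root op #8, invoked 14: fresh clock plus P1's own tick → (0, 1, 0)
root op #2, invoked 3: fresh clock plus P0's own tick → (1, 0, 0)
VC(#7, invoked at 12): max of VC(#1)=(0, 0, 1), then +1 on thread P2 → (0, 0, 2)
VC(#3, invoked at 5): max of VC(#1)=(0, 0, 1), VC(#2)=(1, 0, 0), then +1 on thread P0 → (2, 0, 1)
VC(#4, invoked at 7): max of VC(#3)=(2, 0, 1), then +1 on thread P0 → (3, 0, 1)
VC(#5, invoked at 9): max of VC(#4)=(3, 0, 1), then +1 on thread P0 → (4, 0, 1)
VC(#6, invoked at 11): max of VC(#2)=(1, 0, 0), VC(#5)=(4, 0, 1), then +1 on thread P0 → (5, 0, 1)
VC(#9, invoked at 16): max of VC(#6)=(5, 0, 1), then +1 on thread P0 → (6, 0, 1)
VC(#10, invoked at 18): max of VC(#9)=(6, 0, 1), then +1 on thread P0 → (7, 0, 1)
target: VC(#4) = (3, 0, 1)

(3, 0, 1)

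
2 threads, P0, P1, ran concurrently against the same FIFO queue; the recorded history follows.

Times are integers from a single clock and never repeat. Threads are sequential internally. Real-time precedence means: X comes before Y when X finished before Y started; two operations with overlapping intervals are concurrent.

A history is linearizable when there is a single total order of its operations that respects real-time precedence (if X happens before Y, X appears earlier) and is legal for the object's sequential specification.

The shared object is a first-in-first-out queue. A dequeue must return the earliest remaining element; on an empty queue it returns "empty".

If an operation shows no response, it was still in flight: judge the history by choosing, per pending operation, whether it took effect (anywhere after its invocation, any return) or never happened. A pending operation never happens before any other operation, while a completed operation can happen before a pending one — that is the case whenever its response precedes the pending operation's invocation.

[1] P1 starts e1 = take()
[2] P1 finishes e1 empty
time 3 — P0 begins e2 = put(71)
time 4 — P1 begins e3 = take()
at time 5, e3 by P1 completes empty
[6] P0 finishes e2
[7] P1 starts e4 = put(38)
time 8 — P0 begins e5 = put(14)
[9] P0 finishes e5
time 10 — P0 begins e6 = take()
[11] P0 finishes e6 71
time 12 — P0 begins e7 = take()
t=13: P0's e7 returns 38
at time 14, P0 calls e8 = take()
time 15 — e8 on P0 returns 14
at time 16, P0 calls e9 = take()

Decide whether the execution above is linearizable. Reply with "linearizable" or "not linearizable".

linearizable

a witness: e1, e3, e2, e4, e5, e6, e7, e8
after step 1 (e1 take() → empty): queue <>
after step 2 (e3 take() → empty): queue <>
after step 3 (e2 put(71)): queue <71>
after step 4 (e4 put(38) (pending, included)): queue <71,38>
after step 5 (e5 put(14)): queue <71,38,14>
after step 6 (e6 take() → 71): queue <38,14>
after step 7 (e7 take() → 38): queue <14>
after step 8 (e8 take() → 14): queue <>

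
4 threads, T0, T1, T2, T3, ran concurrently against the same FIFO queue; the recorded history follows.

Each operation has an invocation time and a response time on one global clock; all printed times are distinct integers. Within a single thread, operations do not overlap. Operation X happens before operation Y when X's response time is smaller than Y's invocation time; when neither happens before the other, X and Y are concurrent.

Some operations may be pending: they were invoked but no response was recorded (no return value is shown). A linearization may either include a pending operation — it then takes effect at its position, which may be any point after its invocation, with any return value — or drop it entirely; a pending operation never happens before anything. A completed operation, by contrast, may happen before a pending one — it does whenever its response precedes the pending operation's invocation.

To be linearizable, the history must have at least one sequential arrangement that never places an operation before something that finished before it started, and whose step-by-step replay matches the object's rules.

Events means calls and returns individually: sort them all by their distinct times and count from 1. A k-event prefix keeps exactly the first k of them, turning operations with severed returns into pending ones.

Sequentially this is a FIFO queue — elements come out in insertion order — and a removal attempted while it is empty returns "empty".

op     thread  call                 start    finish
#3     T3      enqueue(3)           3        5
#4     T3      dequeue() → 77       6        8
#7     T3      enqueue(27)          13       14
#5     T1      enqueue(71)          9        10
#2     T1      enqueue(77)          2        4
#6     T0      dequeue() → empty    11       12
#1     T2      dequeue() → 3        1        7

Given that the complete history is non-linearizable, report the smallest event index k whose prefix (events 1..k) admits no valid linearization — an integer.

events 1..11 are linearizable, e.g. via #2, #3, #4, #1, #5:
after step 1 (#2 enqueue(77)): queue <77>
after step 2 (#3 enqueue(3)): queue <77,3>
after step 3 (#4 dequeue() → 77): queue <3>
after step 4 (#1 dequeue() → 3): queue <>
after step 5 (#5 enqueue(71)): queue <71>
once event 12 joins (#6's response, time 12), exhaustive search finds no witness
e.g. #1, #2, #3, #4, #5, #6: illegal at step 1, since #1 dequeue() → 3 cannot apply there
e.g. #1, #3, #2, #4, #5, #6: illegal at step 1, since #1 dequeue() → 3 cannot apply there

12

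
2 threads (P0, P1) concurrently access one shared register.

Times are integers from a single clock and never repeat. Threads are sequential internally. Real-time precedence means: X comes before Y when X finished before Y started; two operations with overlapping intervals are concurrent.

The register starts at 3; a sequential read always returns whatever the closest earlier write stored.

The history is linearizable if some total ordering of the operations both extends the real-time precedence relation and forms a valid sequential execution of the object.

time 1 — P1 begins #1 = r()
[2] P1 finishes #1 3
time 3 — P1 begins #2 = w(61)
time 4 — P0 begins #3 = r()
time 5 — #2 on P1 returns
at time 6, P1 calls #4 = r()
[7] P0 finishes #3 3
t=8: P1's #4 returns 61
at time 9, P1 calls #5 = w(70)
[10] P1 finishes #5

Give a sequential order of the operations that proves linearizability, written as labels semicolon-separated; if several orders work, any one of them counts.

after step 1 (#1 r() → 3): value 3
after step 2 (#3 r() → 3): value 3
after step 3 (#2 w(61)): value 61
after step 4 (#4 r() → 61): value 61
after step 5 (#5 w(70)): value 70

#1; #3; #2; #4; #5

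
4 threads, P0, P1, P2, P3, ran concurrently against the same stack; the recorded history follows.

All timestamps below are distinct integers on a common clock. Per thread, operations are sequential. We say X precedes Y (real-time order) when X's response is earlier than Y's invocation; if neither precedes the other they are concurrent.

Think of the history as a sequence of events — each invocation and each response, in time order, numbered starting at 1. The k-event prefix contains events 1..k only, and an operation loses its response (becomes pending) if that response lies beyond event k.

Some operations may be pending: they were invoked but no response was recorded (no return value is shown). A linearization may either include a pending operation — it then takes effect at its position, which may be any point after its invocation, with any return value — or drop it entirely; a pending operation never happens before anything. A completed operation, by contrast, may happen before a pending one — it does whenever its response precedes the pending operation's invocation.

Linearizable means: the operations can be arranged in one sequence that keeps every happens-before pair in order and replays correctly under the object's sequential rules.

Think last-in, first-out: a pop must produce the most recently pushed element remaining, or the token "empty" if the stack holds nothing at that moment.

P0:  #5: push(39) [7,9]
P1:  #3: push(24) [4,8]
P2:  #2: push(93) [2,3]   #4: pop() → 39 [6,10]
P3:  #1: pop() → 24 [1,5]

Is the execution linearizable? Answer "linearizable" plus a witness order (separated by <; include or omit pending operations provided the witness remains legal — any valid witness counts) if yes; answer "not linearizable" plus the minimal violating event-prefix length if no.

linearizable — witness: #2 < #3 < #1 < #5 < #4

1. #2 push(93), leaving stack <93>
2. #3 push(24), leaving stack <93,24>
3. #1 pop() → 24, leaving stack <93>
4. #5 push(39), leaving stack <93,39>
5. #4 pop() → 39, leaving stack <93>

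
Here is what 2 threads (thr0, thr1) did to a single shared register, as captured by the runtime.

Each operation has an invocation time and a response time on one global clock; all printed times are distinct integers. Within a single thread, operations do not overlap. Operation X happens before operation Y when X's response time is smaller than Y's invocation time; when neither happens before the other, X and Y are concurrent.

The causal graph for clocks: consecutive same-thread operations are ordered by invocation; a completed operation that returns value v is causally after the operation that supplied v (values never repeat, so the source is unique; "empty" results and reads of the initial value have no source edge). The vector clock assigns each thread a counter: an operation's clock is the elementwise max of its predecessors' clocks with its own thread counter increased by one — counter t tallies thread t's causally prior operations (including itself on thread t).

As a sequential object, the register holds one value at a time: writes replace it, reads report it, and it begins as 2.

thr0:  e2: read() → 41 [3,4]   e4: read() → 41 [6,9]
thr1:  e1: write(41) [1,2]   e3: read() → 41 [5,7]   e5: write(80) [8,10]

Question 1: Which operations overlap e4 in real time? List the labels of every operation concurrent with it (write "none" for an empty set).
overlap test against e4 [6,9]: concurrent iff the interval meets 6..9
e1 [1,2]: before
e2 [3,4]: before
e3 [5,7]: concurrent
e5 [8,10]: concurrent

e3, e5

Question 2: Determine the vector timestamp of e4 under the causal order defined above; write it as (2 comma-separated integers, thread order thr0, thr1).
no predecessors for e1 (invoked 1): thr1 increments from zero → (0, 1)
e3, invoked 5, takes VC(e1)=(0, 1) under max, adds 1 for thr1 → (0, 2)
e2, invoked 3, takes VC(e1)=(0, 1) under max, adds 1 for thr0 → (1, 1)
e5, invoked 8, takes VC(e3)=(0, 2) under max, adds 1 for thr1 → (0, 3)
e4, invoked 6, takes VC(e1)=(0, 1), VC(e2)=(1, 1) under max, adds 1 for thr0 → (2, 1)
target: VC(e4) = (2, 1)

(2, 1)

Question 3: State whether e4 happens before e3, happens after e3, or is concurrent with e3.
e4 spans [6,9], e3 spans [5,7]
the intervals overlap in both directions

concurrent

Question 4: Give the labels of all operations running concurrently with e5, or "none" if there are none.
concurrent with e5 ([8,10]): every op whose interval crosses 8..10
e1 [1,2]: before
e2 [3,4]: before
e3 [5,7]: before
e4 [6,9]: concurrent

e4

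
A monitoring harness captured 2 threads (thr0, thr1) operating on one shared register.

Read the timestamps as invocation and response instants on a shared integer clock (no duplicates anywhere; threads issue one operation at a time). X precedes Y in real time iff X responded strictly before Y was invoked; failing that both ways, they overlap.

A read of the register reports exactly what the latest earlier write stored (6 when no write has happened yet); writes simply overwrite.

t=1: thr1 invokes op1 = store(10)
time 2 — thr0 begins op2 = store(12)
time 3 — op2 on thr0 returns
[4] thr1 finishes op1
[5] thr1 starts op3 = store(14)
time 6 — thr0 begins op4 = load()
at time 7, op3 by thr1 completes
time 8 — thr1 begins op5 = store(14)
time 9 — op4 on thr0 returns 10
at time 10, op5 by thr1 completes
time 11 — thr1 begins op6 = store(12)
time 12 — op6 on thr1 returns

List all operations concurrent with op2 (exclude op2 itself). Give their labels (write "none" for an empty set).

op1

op2 spans [2,3]; an op avoiding the whole window 2..3 is ordered, any other is concurrent
op1 [1,4]: concurrent
op3 [5,7]: after
op4 [6,9]: after
op5 [8,10]: after
op6 [11,12]: after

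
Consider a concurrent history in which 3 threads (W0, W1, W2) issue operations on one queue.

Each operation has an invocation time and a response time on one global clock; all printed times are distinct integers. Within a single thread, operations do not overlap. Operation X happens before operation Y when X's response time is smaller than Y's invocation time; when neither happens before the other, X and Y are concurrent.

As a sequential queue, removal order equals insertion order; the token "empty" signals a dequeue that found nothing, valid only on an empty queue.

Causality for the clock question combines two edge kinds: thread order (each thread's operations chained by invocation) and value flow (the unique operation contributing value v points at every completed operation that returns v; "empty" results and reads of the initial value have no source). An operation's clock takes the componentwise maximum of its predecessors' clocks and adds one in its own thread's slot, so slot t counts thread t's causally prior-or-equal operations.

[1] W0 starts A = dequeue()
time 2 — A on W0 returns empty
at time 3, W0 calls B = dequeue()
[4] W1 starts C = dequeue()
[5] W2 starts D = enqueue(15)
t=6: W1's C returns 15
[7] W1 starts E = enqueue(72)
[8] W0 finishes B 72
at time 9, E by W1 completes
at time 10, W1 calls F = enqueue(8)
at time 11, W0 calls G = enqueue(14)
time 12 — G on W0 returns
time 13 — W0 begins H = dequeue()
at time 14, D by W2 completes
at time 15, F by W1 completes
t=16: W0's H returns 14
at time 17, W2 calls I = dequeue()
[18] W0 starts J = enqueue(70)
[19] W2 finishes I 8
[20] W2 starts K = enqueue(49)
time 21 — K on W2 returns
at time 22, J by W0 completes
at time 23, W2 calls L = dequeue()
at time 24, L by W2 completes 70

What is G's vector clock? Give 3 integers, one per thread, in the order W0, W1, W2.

D, invoked 5, has no incoming edges; only W2's bump applies → (0, 0, 1)
A, invoked 1, has no incoming edges; only W0's bump applies → (1, 0, 0)
C, invoked 4, takes VC(D)=(0, 0, 1) under max, adds 1 for W1 → (0, 1, 1)
E, invoked 7, takes VC(C)=(0, 1, 1) under max, adds 1 for W1 → (0, 2, 1)
F, invoked 10, takes VC(E)=(0, 2, 1) under max, adds 1 for W1 → (0, 3, 1)
I, invoked 17, takes VC(D)=(0, 0, 1), VC(F)=(0, 3, 1) under max, adds 1 for W2 → (0, 3, 2)
B, invoked 3, takes VC(A)=(1, 0, 0), VC(E)=(0, 2, 1) under max, adds 1 for W0 → (2, 2, 1)
K, invoked 20, takes VC(I)=(0, 3, 2) under max, adds 1 for W2 → (0, 3, 3)
G, invoked 11, takes VC(B)=(2, 2, 1) under max, adds 1 for W0 → (3, 2, 1)
H, invoked 13, takes VC(G)=(3, 2, 1) under max, adds 1 for W0 → (4, 2, 1)
J, invoked 18, takes VC(H)=(4, 2, 1) under max, adds 1 for W0 → (5, 2, 1)
L, invoked 23, takes VC(J)=(5, 2, 1), VC(K)=(0, 3, 3) under max, adds 1 for W2 → (5, 3, 4)
target: VC(G) = (3, 2, 1)

(3, 2, 1)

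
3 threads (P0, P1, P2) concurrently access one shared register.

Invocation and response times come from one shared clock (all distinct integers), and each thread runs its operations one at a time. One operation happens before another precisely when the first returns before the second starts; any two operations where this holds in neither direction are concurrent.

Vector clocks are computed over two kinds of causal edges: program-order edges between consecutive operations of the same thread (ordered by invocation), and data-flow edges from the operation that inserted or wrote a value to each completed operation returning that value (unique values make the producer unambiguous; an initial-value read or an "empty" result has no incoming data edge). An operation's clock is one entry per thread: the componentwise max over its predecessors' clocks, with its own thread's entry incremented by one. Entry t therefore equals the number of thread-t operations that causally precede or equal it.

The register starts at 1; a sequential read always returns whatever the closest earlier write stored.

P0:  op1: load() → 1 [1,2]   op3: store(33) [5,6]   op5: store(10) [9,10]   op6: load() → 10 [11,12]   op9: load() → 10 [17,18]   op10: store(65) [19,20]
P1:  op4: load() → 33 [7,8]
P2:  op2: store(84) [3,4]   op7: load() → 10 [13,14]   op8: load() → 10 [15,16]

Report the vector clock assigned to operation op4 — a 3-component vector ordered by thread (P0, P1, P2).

op2, invoked 3, has no incoming edges; only P2's bump applies → (0, 0, 1)
op1, invoked 1, has no incoming edges; only P0's bump applies → (1, 0, 0)
from VC(op1)=(1, 0, 0), op3 (invoked 5) maxes components and bumps P0 → (2, 0, 0)
from VC(op3)=(2, 0, 0), op4 (invoked 7) maxes components and bumps P1 → (2, 1, 0)
from VC(op3)=(2, 0, 0), op5 (invoked 9) maxes components and bumps P0 → (3, 0, 0)
from VC(op5)=(3, 0, 0), op6 (invoked 11) maxes components and bumps P0 → (4, 0, 0)
from VC(op2)=(0, 0, 1), VC(op5)=(3, 0, 0), op7 (invoked 13) maxes components and bumps P2 → (3, 0, 2)
from VC(op5)=(3, 0, 0), VC(op6)=(4, 0, 0), op9 (invoked 17) maxes components and bumps P0 → (5, 0, 0)
from VC(op5)=(3, 0, 0), VC(op7)=(3, 0, 2), op8 (invoked 15) maxes components and bumps P2 → (3, 0, 3)
from VC(op9)=(5, 0, 0), op10 (invoked 19) maxes components and bumps P0 → (6, 0, 0)
target: VC(op4) = (2, 1, 0)

(2, 1, 0)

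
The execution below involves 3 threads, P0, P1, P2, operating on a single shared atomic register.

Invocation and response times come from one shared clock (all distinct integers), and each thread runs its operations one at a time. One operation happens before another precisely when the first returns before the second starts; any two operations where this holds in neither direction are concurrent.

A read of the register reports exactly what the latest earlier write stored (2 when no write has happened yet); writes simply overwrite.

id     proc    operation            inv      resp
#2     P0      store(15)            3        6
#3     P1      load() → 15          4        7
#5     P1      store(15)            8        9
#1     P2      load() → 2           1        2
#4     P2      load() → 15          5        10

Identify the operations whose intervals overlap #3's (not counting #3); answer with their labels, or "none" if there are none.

#2, #4

#3 spans [4,7]; an op avoiding the whole window 4..7 is ordered, any other is concurrent
#1 [1,2]: before
#2 [3,6]: concurrent
#4 [5,10]: concurrent
#5 [8,9]: after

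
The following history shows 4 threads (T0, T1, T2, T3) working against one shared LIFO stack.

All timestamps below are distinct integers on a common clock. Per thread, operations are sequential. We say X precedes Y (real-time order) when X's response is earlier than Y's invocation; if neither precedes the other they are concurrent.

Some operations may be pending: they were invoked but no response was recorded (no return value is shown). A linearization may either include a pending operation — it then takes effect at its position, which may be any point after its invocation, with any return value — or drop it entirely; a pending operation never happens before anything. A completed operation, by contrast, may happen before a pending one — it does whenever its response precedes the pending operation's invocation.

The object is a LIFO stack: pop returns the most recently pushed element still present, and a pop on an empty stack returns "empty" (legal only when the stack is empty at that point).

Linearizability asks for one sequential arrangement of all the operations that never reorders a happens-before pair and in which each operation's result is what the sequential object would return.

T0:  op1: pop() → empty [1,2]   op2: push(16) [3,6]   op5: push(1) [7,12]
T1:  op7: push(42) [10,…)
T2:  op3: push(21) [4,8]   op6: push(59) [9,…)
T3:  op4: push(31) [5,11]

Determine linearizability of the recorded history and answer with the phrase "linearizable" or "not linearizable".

linearizable

one valid linearization: op1, op2, op3, op4, op5
after step 1 (op1 pop() → empty): stack <>
after step 2 (op2 push(16)): stack <16>
after step 3 (op3 push(21)): stack <16,21>
after step 4 (op4 push(31)): stack <16,21,31>
after step 5 (op5 push(1)): stack <16,21,31,1>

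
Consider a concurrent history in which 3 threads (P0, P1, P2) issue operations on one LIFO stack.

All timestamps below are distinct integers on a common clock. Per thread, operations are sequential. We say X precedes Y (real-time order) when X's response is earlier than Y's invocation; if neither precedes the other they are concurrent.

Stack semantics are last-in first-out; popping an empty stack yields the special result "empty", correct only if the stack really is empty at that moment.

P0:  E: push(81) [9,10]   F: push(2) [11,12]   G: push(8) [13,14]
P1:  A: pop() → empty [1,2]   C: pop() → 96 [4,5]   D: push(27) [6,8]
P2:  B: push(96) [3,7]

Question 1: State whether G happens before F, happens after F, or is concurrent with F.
Answer: after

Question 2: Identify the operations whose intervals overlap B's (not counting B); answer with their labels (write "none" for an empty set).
Answer: C, D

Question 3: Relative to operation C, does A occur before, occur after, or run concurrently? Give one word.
Answer: before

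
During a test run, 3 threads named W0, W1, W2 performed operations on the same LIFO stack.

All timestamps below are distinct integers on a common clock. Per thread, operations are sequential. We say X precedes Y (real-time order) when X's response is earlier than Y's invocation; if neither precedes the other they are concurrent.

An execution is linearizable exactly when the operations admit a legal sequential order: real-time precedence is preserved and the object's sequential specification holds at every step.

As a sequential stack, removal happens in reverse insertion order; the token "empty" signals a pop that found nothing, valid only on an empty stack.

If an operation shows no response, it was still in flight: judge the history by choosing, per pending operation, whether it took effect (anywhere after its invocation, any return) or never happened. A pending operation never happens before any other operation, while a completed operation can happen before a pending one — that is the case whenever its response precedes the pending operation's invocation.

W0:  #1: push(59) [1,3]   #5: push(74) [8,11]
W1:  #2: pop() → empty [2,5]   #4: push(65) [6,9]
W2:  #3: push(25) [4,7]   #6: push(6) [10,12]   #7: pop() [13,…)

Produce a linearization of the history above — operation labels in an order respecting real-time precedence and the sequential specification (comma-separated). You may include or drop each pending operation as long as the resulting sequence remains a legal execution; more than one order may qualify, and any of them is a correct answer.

#2, #1, #3, #4, #5, #6

step 1: #2 pop() → empty — stack <>
step 2: #1 push(59) — stack <59>
step 3: #3 push(25) — stack <59,25>
step 4: #4 push(65) — stack <59,25,65>
step 5: #5 push(74) — stack <59,25,65,74>
step 6: #6 push(6) — stack <59,25,65,74,6>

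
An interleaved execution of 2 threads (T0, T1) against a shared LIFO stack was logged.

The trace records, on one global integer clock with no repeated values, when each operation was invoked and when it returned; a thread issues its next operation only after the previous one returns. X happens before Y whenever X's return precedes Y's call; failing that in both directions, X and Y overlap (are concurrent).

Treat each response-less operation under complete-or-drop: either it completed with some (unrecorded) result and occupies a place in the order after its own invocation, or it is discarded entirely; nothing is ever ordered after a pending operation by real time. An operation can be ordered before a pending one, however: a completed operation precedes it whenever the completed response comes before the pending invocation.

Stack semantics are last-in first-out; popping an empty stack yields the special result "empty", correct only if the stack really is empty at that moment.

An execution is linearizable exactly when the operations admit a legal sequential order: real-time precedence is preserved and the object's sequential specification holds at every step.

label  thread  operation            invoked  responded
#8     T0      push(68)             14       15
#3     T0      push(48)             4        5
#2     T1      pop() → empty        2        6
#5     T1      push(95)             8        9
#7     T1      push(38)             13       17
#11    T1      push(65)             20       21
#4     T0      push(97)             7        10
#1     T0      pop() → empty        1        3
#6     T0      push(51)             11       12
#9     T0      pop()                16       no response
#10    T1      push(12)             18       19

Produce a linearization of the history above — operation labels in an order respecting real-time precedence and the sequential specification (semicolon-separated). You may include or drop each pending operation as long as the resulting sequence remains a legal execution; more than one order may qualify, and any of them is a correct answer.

#1; #2; #3; #4; #5; #6; #7; #8; #9; #10; #11

step 1: #1 pop() → empty — stack <>
step 2: #2 pop() → empty — stack <>
step 3: #3 push(48) — stack <48>
step 4: #4 push(97) — stack <48,97>
step 5: #5 push(95) — stack <48,97,95>
step 6: #6 push(51) — stack <48,97,95,51>
step 7: #7 push(38) — stack <48,97,95,51,38>
step 8: #8 push(68) — stack <48,97,95,51,38,68>
step 9: #9 pop() (pending, included) — stack <48,97,95,51,38>
step 10: #10 push(12) — stack <48,97,95,51,38,12>
step 11: #11 push(65) — stack <48,97,95,51,38,12,65>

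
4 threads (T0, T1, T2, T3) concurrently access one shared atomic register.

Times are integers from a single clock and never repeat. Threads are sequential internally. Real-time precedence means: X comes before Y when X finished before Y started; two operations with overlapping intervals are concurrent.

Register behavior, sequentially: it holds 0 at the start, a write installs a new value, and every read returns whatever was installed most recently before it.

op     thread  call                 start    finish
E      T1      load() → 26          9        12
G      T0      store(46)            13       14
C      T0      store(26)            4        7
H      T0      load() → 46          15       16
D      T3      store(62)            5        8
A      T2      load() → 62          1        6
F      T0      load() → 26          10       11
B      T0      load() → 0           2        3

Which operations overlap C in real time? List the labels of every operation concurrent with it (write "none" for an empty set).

A, D

concurrent with C ([4,7]): every op whose interval crosses 4..7
A [1,6]: concurrent
B [2,3]: before
D [5,8]: concurrent
E [9,12]: after
F [10,11]: after
G [13,14]: after
H [15,16]: after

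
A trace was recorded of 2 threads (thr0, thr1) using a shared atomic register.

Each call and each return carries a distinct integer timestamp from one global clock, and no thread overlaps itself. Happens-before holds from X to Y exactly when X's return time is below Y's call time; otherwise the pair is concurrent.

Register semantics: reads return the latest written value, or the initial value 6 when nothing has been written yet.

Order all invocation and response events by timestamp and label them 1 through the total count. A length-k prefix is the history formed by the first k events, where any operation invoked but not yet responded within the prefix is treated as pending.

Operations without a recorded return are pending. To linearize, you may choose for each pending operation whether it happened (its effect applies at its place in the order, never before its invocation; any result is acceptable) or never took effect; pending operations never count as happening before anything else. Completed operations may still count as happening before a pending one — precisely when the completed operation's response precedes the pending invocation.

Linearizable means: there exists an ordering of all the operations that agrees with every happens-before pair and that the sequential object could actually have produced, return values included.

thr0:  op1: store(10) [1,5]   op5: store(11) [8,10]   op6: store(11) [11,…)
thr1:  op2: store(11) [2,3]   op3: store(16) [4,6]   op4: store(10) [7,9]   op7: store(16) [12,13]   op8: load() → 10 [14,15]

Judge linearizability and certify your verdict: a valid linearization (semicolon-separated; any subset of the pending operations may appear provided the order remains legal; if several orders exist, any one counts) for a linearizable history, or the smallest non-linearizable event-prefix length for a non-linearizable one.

not linearizable — minimal violating prefix: 15 events

prefix check: 1..14 passes, 1..15 fails once op8's time-15 response joins
every one of the 6 real-time-consistent orders over 7 completed atomic register ops fails the sequential spec
completion choices over the 1 pending operation (op6) were checked; none helps
sample order op1, op2, op3, op4, op5, op7, op8 (pending dropped) stalls at step 7 — op8 load() → 10 has no legal effect
sample order op1, op2, op3, op5, op4, op7, op8 (pending dropped) stalls at step 7 — op8 load() → 10 has no legal effect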